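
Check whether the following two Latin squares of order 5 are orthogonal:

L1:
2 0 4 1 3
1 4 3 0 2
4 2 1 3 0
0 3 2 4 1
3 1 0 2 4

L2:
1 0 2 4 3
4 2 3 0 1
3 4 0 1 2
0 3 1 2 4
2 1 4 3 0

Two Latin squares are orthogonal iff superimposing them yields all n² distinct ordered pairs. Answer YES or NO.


Form the n² = 25 superimposed pairs (L1[i][j], L2[i][j]), row by row (rows and columns indexed from 0):
row 0: (2,1) (0,0) (4,2) (1,4) (3,3)
row 1: (1,4) (4,2) (3,3) (0,0) (2,1)
row 2: (4,3) (2,4) (1,0) (3,1) (0,2)
row 3: (0,0) (3,3) (2,1) (4,2) (1,4)
row 4: (3,2) (1,1) (0,4) (2,3) (4,0)
Orthogonality requires all 25 pairs distinct.
But the pair (1,4) repeats: cell (0,3) has L1 = 1, L2 = 4, and cell (1,0) has L1 = 1, L2 = 4.
A repeated pair means some other pair never occurs (only 15 distinct pairs out of 25), so the squares are not orthogonal.
Conclusion: NO.

NO


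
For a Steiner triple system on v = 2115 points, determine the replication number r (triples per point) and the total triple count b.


An STS(v) is a 2-(v, 3, 1) BIBD: block size k = 3, λ = 1.
Replication: r(k − 1) = λ(v − 1) ⇒ r·2 = 2115 − 1 = 2114 ⇒ r = 1057.
Block count: bk = vr ⇒ b·3 = 2115·1057 = 2235555 ⇒ b = 745185.
(Check via b = v(v − 1)/6 = 2115·2114/6 = 4471110/6 = 745185.)

r = 1057, b = 745185.


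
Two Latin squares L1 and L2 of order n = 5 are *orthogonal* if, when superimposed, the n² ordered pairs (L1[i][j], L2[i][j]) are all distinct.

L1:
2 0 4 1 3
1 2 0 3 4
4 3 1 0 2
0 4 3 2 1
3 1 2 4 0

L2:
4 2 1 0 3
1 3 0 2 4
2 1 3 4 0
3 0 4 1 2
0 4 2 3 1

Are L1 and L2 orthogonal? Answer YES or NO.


Form the n² = 25 superimposed pairs (L1[i][j], L2[i][j]), row by row (rows and columns indexed from 0):
row 0: (2,4) (0,2) (4,1) (1,0) (3,3)
row 1: (1,1) (2,3) (0,0) (3,2) (4,4)
row 2: (4,2) (3,1) (1,3) (0,4) (2,0)
row 3: (0,3) (4,0) (3,4) (2,1) (1,2)
row 4: (3,0) (1,4) (2,2) (4,3) (0,1)
Orthogonality requires all 25 pairs distinct.
Check by first coordinate: for each symbol s of L1, list the L2 entries in the n cells where L1 = s; they must all differ.
  L1 = 0: L2 entries (in reading order) 2, 0, 4, 3, 1 — all 5 distinct ✓
  L1 = 1: L2 entries (in reading order) 0, 1, 3, 2, 4 — all 5 distinct ✓
  L1 = 2: L2 entries (in reading order) 4, 3, 0, 1, 2 — all 5 distinct ✓
  L1 = 3: L2 entries (in reading order) 3, 2, 1, 4, 0 — all 5 distinct ✓
  L1 = 4: L2 entries (in reading order) 1, 4, 2, 0, 3 — all 5 distinct ✓
Every symbol of L1 meets every symbol of L2 exactly once, so all 25 pairs are distinct (25 of 25).
Conclusion: YES.

YES


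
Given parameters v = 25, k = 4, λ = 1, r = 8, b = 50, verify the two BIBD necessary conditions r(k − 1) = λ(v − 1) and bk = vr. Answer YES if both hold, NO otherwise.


Condition (i): r(k − 1) = 8·3 = 24; λ(v − 1) = 1·24 = 24. Match? YES.
Condition (ii): bk = 50·4 = 200; vr = 25·8 = 200. Match? YES.
Both conditions hold? YES.

YES


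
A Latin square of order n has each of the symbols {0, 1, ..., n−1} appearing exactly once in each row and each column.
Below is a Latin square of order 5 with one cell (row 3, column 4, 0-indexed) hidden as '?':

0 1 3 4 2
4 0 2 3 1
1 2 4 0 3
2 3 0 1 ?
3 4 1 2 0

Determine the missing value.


Row 3 contains symbols [0, 1, 2, 3] — missing [4].
Column 4 contains symbols [0, 1, 2, 3] — missing [4].
The missing symbol must appear in both missing sets; intersection = [4].
Therefore the hidden value is 4.

Missing value = 4.


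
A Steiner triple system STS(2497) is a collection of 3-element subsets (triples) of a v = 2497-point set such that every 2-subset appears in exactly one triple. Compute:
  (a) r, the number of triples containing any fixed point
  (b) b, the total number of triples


An STS(v) is a 2-(v, 3, 1) BIBD: block size k = 3, λ = 1.
Replication: r(k − 1) = λ(v − 1) ⇒ r·2 = 2497 − 1 = 2496 ⇒ r = 1248.
Block count: b = v(v − 1)/6 = 2497·2496/6 = 6232512/6 = 1038752.
(Check via bk = vr: 1038752·3 = 3116256 = 2497·1248 = 3116256 ✓.)

r = 1248, b = 1038752.


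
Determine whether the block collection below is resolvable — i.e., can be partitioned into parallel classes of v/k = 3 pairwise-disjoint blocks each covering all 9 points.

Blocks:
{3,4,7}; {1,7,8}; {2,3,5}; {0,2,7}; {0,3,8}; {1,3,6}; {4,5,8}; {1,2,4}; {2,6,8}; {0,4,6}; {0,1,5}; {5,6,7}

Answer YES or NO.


v = 9, block size k = 3, number of blocks = 12.
For resolvability, blocks must partition into parallel classes of size v/k = 3.
Total blocks must therefore be a multiple of 3: 12 = 3·4 + 0 ⇒ divisible ✓.
Greedy packing gives 4 candidate class(es). Each should be a full parallel class (size 3, covers all 9 points).
  Class 1 (3 blocks): {3,4,7}; {2,6,8}; {0,1,5}. Points covered: [0, 1, 2, 3, 4, 5, 6, 7, 8].
  Class 2 (3 blocks): {1,7,8}; {2,3,5}; {0,4,6}. Points covered: [0, 1, 2, 3, 4, 5, 6, 7, 8].
  Class 3 (3 blocks): {0,2,7}; {1,3,6}; {4,5,8}. Points covered: [0, 1, 2, 3, 4, 5, 6, 7, 8].
  Class 4 (3 blocks): {0,3,8}; {1,2,4}; {5,6,7}. Points covered: [0, 1, 2, 3, 4, 5, 6, 7, 8].
All classes full (size 3)? YES. All classes cover every point? YES.
Resolvable? YES.

YES


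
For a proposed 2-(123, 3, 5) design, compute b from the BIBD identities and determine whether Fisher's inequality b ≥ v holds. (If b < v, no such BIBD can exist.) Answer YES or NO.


b = λv(v − 1)/(k(k − 1)) = 5·123·122/(3·2) = 75030/6 = 12505.
Compare with v = 123: b ≥ v, so Fisher's inequality holds.

YES


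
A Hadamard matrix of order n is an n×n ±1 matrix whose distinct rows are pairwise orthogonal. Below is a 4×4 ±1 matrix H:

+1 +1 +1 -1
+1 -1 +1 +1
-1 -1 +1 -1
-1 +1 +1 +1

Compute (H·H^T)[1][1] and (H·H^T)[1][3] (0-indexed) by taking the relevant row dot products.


Row 1 of H: [1, -1, 1, 1].
Row 3 of H: [-1, 1, 1, 1].
(H·H^T)[1][1] = Σ_j H[1][j]·H[1][j] = (1)² + (-1)² + (1)² + (1)² = 1 + 1 + 1 + 1 = 4.
(H·H^T)[1][3] = Σ_j H[1][j]·H[3][j] = (1)·(-1) + (-1)·(1) + (1)·(1) + (1)·(1) = -1 + -1 + 1 + 1 = 0.
So rows 1 and 3 are orthogonal; the diagonal entry equals n = 4.

(1,1) entry = 4; (1,3) entry = 0.


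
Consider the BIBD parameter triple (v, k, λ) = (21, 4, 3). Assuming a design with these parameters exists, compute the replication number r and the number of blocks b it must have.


Any 2-(v, k, λ) BIBD satisfies two necessary conditions:
  (i)  Each point sits in r blocks, and counting incidences through any fixed point gives r(k − 1) = λ(v − 1), so r = λ(v − 1)/(k − 1).
  (ii) Total incidences bk = vr, so b = vr/k.
Step 1: r = λ(v − 1)/(k − 1) = 3·(21 − 1)/(4 − 1) = 3·20/3 = 60/3 = 20.
Step 2: b = vr/k = 21·20/4 = 420/4 = 105.
Check integrality: r = 20 ∈ Z ✓, b = 105 ∈ Z ✓.
(These identities are necessary conditions: they determine r and b for any design with these parameters, but do not by themselves prove that one exists.)

r = 20, b = 105.


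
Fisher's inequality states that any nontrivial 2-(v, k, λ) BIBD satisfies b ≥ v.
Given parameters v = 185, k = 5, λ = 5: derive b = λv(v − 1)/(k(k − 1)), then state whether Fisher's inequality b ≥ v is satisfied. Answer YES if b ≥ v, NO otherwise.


b = λv(v − 1)/(k(k − 1)) = 5·185·184/(5·4) = 170200/20 = 8510.
Compare with v = 185: b ≥ v, so Fisher's inequality holds.

YES


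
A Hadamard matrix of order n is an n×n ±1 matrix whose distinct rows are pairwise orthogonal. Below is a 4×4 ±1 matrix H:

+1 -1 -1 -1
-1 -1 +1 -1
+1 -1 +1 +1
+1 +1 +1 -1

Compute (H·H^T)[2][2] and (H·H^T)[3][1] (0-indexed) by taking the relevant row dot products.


Row 1 of H: [-1, -1, 1, -1].
Row 2 of H: [1, -1, 1, 1].
Row 3 of H: [1, 1, 1, -1].
(H·H^T)[2][2] = Σ_j H[2][j]·H[2][j] = (1)² + (-1)² + (1)² + (1)² = 1 + 1 + 1 + 1 = 4.
(H·H^T)[3][1] = Σ_j H[3][j]·H[1][j] = (1)·(-1) + (1)·(-1) + (1)·(1) + (-1)·(-1) = -1 + -1 + 1 + 1 = 0.
So rows 3 and 1 are orthogonal; the diagonal entry equals n = 4.

(2,2) entry = 4; (3,1) entry = 0.


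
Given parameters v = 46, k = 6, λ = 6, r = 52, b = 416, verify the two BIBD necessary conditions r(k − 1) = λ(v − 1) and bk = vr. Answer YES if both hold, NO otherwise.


Condition (i): r(k − 1) = 52·5 = 260; λ(v − 1) = 6·45 = 270. Match? NO.
Condition (ii): bk = 416·6 = 2496; vr = 46·52 = 2392. Match? NO.
Both conditions hold? NO.

NO


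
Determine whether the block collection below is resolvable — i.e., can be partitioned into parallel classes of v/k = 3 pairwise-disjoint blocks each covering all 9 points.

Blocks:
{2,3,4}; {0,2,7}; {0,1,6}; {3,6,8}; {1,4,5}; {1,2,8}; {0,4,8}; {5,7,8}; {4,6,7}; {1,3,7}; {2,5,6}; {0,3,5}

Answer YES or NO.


v = 9, block size k = 3, number of blocks = 12.
For resolvability, blocks must partition into parallel classes of size v/k = 3.
Total blocks must therefore be a multiple of 3: 12 = 3·4 + 0 ⇒ divisible ✓.
Greedy packing gives 4 candidate class(es). Each should be a full parallel class (size 3, covers all 9 points).
  Class 1 (3 blocks): {2,3,4}; {0,1,6}; {5,7,8}. Points covered: [0, 1, 2, 3, 4, 5, 6, 7, 8].
  Class 2 (3 blocks): {0,2,7}; {3,6,8}; {1,4,5}. Points covered: [0, 1, 2, 3, 4, 5, 6, 7, 8].
  Class 3 (3 blocks): {1,2,8}; {4,6,7}; {0,3,5}. Points covered: [0, 1, 2, 3, 4, 5, 6, 7, 8].
  Class 4 (3 blocks): {0,4,8}; {1,3,7}; {2,5,6}. Points covered: [0, 1, 2, 3, 4, 5, 6, 7, 8].
All classes full (size 3)? YES. All classes cover every point? YES.
Resolvable? YES.

YES


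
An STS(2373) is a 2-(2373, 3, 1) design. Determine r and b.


An STS(v) is a 2-(v, 3, 1) BIBD: block size k = 3, λ = 1.
Replication: r(k − 1) = λ(v − 1) ⇒ r·2 = 2373 − 1 = 2372 ⇒ r = 1186.
Block count: bk = vr ⇒ b·3 = 2373·1186 = 2814378 ⇒ b = 938126.
(Check via b = v(v − 1)/6 = 2373·2372/6 = 5628756/6 = 938126.)

r = 1186, b = 938126.


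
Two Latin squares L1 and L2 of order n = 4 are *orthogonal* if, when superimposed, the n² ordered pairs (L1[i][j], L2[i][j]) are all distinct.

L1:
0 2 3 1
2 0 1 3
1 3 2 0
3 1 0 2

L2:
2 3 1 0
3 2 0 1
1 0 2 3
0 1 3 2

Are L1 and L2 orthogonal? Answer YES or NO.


Form the n² = 16 superimposed pairs (L1[i][j], L2[i][j]), row by row (rows and columns indexed from 0):
row 0: (0,2) (2,3) (3,1) (1,0)
row 1: (2,3) (0,2) (1,0) (3,1)
row 2: (1,1) (3,0) (2,2) (0,3)
row 3: (3,0) (1,1) (0,3) (2,2)
Orthogonality requires all 16 pairs distinct.
But the pair (2,3) repeats: cell (0,1) has L1 = 2, L2 = 3, and cell (1,0) has L1 = 2, L2 = 3.
A repeated pair means some other pair never occurs (only 8 distinct pairs out of 16), so the squares are not orthogonal.
Conclusion: NO.

NO


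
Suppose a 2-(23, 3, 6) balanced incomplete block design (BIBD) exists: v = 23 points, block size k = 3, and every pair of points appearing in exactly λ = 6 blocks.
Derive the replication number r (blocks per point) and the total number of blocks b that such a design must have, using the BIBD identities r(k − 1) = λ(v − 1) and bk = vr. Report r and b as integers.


Any 2-(v, k, λ) BIBD satisfies two necessary conditions:
  (i)  Each point sits in r blocks, and counting incidences through any fixed point gives r(k − 1) = λ(v − 1), so r = λ(v − 1)/(k − 1).
  (ii) Total incidences bk = vr, so b = vr/k.
Step 1: r = λ(v − 1)/(k − 1) = 6·(23 − 1)/(3 − 1) = 6·22/2 = 132/2 = 66.
Step 2: b = vr/k = 23·66/3 = 1518/3 = 506.
Check integrality: r = 66 ∈ Z ✓, b = 506 ∈ Z ✓.
(These identities are necessary conditions: they determine r and b for any design with these parameters, but do not by themselves prove that one exists.)

r = 66, b = 506.


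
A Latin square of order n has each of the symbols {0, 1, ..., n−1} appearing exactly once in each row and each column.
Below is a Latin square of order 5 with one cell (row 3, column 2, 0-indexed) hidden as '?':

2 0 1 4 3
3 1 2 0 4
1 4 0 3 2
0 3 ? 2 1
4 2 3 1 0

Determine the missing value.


Row 3 contains symbols [0, 1, 2, 3] — missing [4].
Column 2 contains symbols [0, 1, 2, 3] — missing [4].
The missing symbol must appear in both missing sets; intersection = [4].
Therefore the hidden value is 4.

Missing value = 4.


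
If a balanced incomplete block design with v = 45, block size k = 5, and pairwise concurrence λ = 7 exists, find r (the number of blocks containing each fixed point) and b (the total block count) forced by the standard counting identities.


Any 2-(v, k, λ) BIBD satisfies two necessary conditions:
  (i)  Each point sits in r blocks, and counting incidences through any fixed point gives r(k − 1) = λ(v − 1), so r = λ(v − 1)/(k − 1).
  (ii) Total incidences bk = vr, so b = vr/k.
Step 1: r = λ(v − 1)/(k − 1) = 7·(45 − 1)/(5 − 1) = 7·44/4 = 308/4 = 77.
Step 2: b = vr/k = 45·77/5 = 3465/5 = 693.
Check integrality: r = 77 ∈ Z ✓, b = 693 ∈ Z ✓.
(These identities are necessary conditions: they determine r and b for any design with these parameters, but do not by themselves prove that one exists.)

r = 77, b = 693.


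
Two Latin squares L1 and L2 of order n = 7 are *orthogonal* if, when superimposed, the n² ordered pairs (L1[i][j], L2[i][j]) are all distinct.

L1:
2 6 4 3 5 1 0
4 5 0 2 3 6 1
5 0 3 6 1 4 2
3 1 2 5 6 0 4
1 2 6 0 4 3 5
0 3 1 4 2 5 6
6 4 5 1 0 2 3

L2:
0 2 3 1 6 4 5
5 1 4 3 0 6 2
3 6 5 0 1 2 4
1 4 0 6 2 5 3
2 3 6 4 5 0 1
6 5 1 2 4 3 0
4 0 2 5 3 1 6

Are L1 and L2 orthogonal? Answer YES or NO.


Form the n² = 49 superimposed pairs (L1[i][j], L2[i][j]), row by row (rows and columns indexed from 0):
row 0: (2,0) (6,2) (4,3) (3,1) (5,6) (1,4) (0,5)
row 1: (4,5) (5,1) (0,4) (2,3) (3,0) (6,6) (1,2)
row 2: (5,3) (0,6) (3,5) (6,0) (1,1) (4,2) (2,4)
row 3: (3,1) (1,4) (2,0) (5,6) (6,2) (0,5) (4,3)
row 4: (1,2) (2,3) (6,6) (0,4) (4,5) (3,0) (5,1)
row 5: (0,6) (3,5) (1,1) (4,2) (2,4) (5,3) (6,0)
row 6: (6,4) (4,0) (5,2) (1,5) (0,3) (2,1) (3,6)
Orthogonality requires all 49 pairs distinct.
But the pair (3,1) repeats: cell (0,3) has L1 = 3, L2 = 1, and cell (3,0) has L1 = 3, L2 = 1.
A repeated pair means some other pair never occurs (only 28 distinct pairs out of 49), so the squares are not orthogonal.
Conclusion: NO.

NO


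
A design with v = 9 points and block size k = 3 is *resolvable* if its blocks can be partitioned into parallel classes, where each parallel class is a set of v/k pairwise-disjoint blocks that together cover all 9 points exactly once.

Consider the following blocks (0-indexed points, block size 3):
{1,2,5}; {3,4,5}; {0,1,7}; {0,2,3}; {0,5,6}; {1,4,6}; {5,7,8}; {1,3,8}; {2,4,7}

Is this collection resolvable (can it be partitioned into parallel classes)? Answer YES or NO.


v = 9, block size k = 3, number of blocks = 9.
For resolvability, blocks must partition into parallel classes of size v/k = 3.
Total blocks must therefore be a multiple of 3: 9 = 3·3 + 0 ⇒ divisible ✓.
Consider block {1,2,5}. It intersects every other block in the collection, so no parallel class of size 3 can contain it.
Since every block must belong to some parallel class in a resolution, the collection cannot be partitioned into parallel classes.
Resolvable? NO.

NO


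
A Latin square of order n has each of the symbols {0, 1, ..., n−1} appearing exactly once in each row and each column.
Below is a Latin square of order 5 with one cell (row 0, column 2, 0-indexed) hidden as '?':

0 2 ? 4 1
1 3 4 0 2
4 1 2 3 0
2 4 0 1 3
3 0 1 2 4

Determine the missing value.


Row 0 contains symbols [0, 1, 2, 4] — missing [3].
Column 2 contains symbols [0, 1, 2, 4] — missing [3].
The missing symbol must appear in both missing sets; intersection = [3].
Therefore the hidden value is 3.

Missing value = 3.


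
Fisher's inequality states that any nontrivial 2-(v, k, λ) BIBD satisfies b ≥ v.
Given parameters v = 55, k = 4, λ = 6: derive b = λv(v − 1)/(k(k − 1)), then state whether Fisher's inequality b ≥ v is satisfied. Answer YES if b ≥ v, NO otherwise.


r = λ(v − 1)/(k − 1) = 6·54/3 = 108.
b = vr/k = 55·108/4 = 1485.
Fisher's inequality: b ≥ v ⇔ 1485 ≥ 55? YES.

YES


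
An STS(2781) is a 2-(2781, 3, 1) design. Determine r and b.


An STS(v) is a 2-(v, 3, 1) BIBD: block size k = 3, λ = 1.
Replication: r(k − 1) = λ(v − 1) ⇒ r·2 = 2781 − 1 = 2780 ⇒ r = 1390.
Block count: b = v(v − 1)/6 = 2781·2780/6 = 7731180/6 = 1288530.

r = 1390, b = 1288530.


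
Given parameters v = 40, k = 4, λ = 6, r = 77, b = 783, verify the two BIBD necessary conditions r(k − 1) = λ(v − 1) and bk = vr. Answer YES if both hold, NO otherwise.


Condition (i): r(k − 1) = 77·3 = 231; λ(v − 1) = 6·39 = 234. Match? NO.
Condition (ii): bk = 783·4 = 3132; vr = 40·77 = 3080. Match? NO.
Both conditions hold? NO.

NO


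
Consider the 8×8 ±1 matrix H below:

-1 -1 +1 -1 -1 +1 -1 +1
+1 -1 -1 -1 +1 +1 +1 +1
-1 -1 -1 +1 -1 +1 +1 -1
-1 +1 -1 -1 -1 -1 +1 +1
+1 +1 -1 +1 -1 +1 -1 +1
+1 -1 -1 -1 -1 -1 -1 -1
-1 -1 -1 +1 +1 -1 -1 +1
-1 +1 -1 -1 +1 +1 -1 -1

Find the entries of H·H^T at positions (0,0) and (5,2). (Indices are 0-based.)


Row 0 of H: [-1, -1, 1, -1, -1, 1, -1, 1].
Row 2 of H: [-1, -1, -1, 1, -1, 1, 1, -1].
Row 5 of H: [1, -1, -1, -1, -1, -1, -1, -1].
(H·H^T)[0][0] = Σ_j H[0][j]·H[0][j] = (-1)² + (-1)² + (1)² + (-1)² + (-1)² + (1)² + (-1)² + (1)² = 1 + 1 + 1 + 1 + 1 + 1 + 1 + 1 = 8.
(H·H^T)[5][2] = Σ_j H[5][j]·H[2][j] = (1)·(-1) + (-1)·(-1) + (-1)·(-1) + (-1)·(1) + (-1)·(-1) + (-1)·(1) + (-1)·(1) + (-1)·(-1) = -1 + 1 + 1 + -1 + 1 + -1 + -1 + 1 = 0.
So rows 5 and 2 are orthogonal; the diagonal entry equals n = 8.

(0,0) entry = 8; (5,2) entry = 0.


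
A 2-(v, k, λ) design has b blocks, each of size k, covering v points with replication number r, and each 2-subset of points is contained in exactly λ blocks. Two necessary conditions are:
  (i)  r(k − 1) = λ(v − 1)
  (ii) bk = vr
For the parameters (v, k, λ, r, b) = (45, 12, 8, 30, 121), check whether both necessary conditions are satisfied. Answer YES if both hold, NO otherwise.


Condition (i): r(k − 1) = 30·11 = 330; λ(v − 1) = 8·44 = 352. Match? NO.
Condition (ii): bk = 121·12 = 1452; vr = 45·30 = 1350. Match? NO.
Both conditions hold? NO.

NO


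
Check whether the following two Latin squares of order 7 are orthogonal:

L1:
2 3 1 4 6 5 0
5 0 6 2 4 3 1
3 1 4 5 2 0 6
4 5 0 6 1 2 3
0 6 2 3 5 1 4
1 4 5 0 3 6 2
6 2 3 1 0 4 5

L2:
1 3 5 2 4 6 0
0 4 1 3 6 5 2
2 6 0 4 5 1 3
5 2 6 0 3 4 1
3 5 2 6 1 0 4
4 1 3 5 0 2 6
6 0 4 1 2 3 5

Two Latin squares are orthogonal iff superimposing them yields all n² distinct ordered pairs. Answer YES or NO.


Form the n² = 49 superimposed pairs (L1[i][j], L2[i][j]), row by row (rows and columns indexed from 0):
row 0: (2,1) (3,3) (1,5) (4,2) (6,4) (5,6) (0,0)
row 1: (5,0) (0,4) (6,1) (2,3) (4,6) (3,5) (1,2)
row 2: (3,2) (1,6) (4,0) (5,4) (2,5) (0,1) (6,3)
row 3: (4,5) (5,2) (0,6) (6,0) (1,3) (2,4) (3,1)
row 4: (0,3) (6,5) (2,2) (3,6) (5,1) (1,0) (4,4)
row 5: (1,4) (4,1) (5,3) (0,5) (3,0) (6,2) (2,6)
row 6: (6,6) (2,0) (3,4) (1,1) (0,2) (4,3) (5,5)
Orthogonality requires all 49 pairs distinct.
Check by first coordinate: for each symbol s of L1, list the L2 entries in the n cells where L1 = s; they must all differ.
  L1 = 0: L2 entries (in reading order) 0, 4, 1, 6, 3, 5, 2 — all 7 distinct ✓
  L1 = 1: L2 entries (in reading order) 5, 2, 6, 3, 0, 4, 1 — all 7 distinct ✓
  L1 = 2: L2 entries (in reading order) 1, 3, 5, 4, 2, 6, 0 — all 7 distinct ✓
  L1 = 3: L2 entries (in reading order) 3, 5, 2, 1, 6, 0, 4 — all 7 distinct ✓
  L1 = 4: L2 entries (in reading order) 2, 6, 0, 5, 4, 1, 3 — all 7 distinct ✓
  L1 = 5: L2 entries (in reading order) 6, 0, 4, 2, 1, 3, 5 — all 7 distinct ✓
  L1 = 6: L2 entries (in reading order) 4, 1, 3, 0, 5, 2, 6 — all 7 distinct ✓
Every symbol of L1 meets every symbol of L2 exactly once, so all 49 pairs are distinct (49 of 49).
Conclusion: YES.

YES


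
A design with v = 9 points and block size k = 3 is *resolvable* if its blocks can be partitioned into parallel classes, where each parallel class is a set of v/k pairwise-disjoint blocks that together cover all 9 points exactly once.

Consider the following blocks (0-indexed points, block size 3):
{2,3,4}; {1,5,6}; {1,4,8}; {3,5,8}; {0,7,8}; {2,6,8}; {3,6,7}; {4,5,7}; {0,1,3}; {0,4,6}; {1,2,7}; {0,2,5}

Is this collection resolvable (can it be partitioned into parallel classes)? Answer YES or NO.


v = 9, block size k = 3, number of blocks = 12.
For resolvability, blocks must partition into parallel classes of size v/k = 3.
Total blocks must therefore be a multiple of 3: 12 = 3·4 + 0 ⇒ divisible ✓.
Greedy packing gives 4 candidate class(es). Each should be a full parallel class (size 3, covers all 9 points).
  Class 1 (3 blocks): {2,3,4}; {1,5,6}; {0,7,8}. Points covered: [0, 1, 2, 3, 4, 5, 6, 7, 8].
  Class 2 (3 blocks): {1,4,8}; {3,6,7}; {0,2,5}. Points covered: [0, 1, 2, 3, 4, 5, 6, 7, 8].
  Class 3 (3 blocks): {3,5,8}; {0,4,6}; {1,2,7}. Points covered: [0, 1, 2, 3, 4, 5, 6, 7, 8].
  Class 4 (3 blocks): {2,6,8}; {4,5,7}; {0,1,3}. Points covered: [0, 1, 2, 3, 4, 5, 6, 7, 8].
All classes full (size 3)? YES. All classes cover every point? YES.
Resolvable? YES.

YES


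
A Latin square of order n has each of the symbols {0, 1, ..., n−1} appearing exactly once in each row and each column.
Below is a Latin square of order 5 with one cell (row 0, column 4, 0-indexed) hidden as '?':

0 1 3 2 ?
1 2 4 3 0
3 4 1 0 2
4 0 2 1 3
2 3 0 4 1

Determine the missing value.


Row 0 contains symbols [0, 1, 2, 3] — missing [4].
Column 4 contains symbols [0, 1, 2, 3] — missing [4].
The missing symbol must appear in both missing sets; intersection = [4].
Therefore the hidden value is 4.

Missing value = 4.


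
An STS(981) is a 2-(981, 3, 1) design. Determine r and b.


An STS(v) is a 2-(v, 3, 1) BIBD: block size k = 3, λ = 1.
Replication: r(k − 1) = λ(v − 1) ⇒ r·2 = 981 − 1 = 980 ⇒ r = 490.
Block count: b = v(v − 1)/6 = 981·980/6 = 961380/6 = 160230.

r = 490, b = 160230.


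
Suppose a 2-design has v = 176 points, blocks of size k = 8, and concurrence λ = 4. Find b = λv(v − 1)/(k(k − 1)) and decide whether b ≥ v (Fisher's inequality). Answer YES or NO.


r = λ(v − 1)/(k − 1) = 4·175/7 = 100.
b = vr/k = 176·100/8 = 2200.
Fisher's inequality: b ≥ v ⇔ 2200 ≥ 176? YES.

YES


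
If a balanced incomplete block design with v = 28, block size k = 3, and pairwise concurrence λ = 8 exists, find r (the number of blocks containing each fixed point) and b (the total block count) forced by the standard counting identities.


Any 2-(v, k, λ) BIBD satisfies two necessary conditions:
  (i)  Each point sits in r blocks, and counting incidences through any fixed point gives r(k − 1) = λ(v − 1), so r = λ(v − 1)/(k − 1).
  (ii) Total incidences bk = vr, so b = vr/k.
Step 1: r = λ(v − 1)/(k − 1) = 8·(28 − 1)/(3 − 1) = 8·27/2 = 216/2 = 108.
Step 2: b = vr/k = 28·108/3 = 3024/3 = 1008.
Check integrality: r = 108 ∈ Z ✓, b = 1008 ∈ Z ✓.
(These identities are necessary conditions: they determine r and b for any design with these parameters, but do not by themselves prove that one exists.)

r = 108, b = 1008.


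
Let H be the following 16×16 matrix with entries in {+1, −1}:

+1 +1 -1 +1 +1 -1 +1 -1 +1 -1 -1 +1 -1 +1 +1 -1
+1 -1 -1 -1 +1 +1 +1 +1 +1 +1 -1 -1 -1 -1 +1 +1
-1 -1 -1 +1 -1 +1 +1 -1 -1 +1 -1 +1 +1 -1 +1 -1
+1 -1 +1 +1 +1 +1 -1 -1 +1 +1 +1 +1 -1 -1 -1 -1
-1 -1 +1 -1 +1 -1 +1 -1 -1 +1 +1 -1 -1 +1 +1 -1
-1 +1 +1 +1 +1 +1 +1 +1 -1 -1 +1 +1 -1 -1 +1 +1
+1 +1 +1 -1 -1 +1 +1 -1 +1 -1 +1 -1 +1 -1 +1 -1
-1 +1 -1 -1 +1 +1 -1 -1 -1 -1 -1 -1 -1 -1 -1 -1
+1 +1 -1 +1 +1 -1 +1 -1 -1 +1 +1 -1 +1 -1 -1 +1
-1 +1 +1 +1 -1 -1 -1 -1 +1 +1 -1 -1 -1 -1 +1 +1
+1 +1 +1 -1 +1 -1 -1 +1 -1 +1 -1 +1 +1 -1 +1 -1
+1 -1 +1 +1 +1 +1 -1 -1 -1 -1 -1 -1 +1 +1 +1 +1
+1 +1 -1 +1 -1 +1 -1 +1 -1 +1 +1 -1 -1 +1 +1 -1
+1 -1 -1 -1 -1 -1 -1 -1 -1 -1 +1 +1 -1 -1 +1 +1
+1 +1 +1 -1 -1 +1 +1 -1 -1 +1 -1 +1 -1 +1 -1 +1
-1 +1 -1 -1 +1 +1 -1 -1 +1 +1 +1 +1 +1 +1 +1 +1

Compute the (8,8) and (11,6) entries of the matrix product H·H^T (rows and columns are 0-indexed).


Row 6 of H: [1, 1, 1, -1, -1, 1, 1, -1, 1, -1, 1, -1, 1, -1, 1, -1].
Row 8 of H: [1, 1, -1, 1, 1, -1, 1, -1, -1, 1, 1, -1, 1, -1, -1, 1].
Row 11 of H: [1, -1, 1, 1, 1, 1, -1, -1, -1, -1, -1, -1, 1, 1, 1, 1].
(H·H^T)[8][8] = Σ_j H[8][j]·H[8][j] = (1)² + (1)² + (-1)² + (1)² + (1)² + (-1)² + (1)² + (-1)² + (-1)² + (1)² + (1)² + (-1)² + (1)² + (-1)² + (-1)² + (1)² = 1 + 1 + 1 + 1 + 1 + 1 + 1 + 1 + 1 + 1 + 1 + 1 + 1 + 1 + 1 + 1 = 16.
(H·H^T)[11][6] = Σ_j H[11][j]·H[6][j] = (1)·(1) + (-1)·(1) + (1)·(1) + (1)·(-1) + (1)·(-1) + (1)·(1) + (-1)·(1) + (-1)·(-1) + (-1)·(1) + (-1)·(-1) + (-1)·(1) + (-1)·(-1) + (1)·(1) + (1)·(-1) + (1)·(1) + (1)·(-1) = 1 + -1 + 1 + -1 + -1 + 1 + -1 + 1 + -1 + 1 + -1 + 1 + 1 + -1 + 1 + -1 = 0.
So rows 11 and 6 are orthogonal; the diagonal entry equals n = 16.

(8,8) entry = 16; (11,6) entry = 0.


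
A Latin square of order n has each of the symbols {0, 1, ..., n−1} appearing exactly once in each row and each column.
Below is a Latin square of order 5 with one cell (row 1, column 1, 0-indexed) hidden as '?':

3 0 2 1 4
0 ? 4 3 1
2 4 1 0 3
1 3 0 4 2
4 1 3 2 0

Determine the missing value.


Row 1 contains symbols [0, 1, 3, 4] — missing [2].
Column 1 contains symbols [0, 1, 3, 4] — missing [2].
The missing symbol must appear in both missing sets; intersection = [2].
Therefore the hidden value is 2.

Missing value = 2.


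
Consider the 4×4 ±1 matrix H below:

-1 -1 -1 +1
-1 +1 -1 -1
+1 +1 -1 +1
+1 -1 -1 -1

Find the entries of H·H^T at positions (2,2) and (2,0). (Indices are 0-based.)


Row 0 of H: [-1, -1, -1, 1].
Row 2 of H: [1, 1, -1, 1].
(H·H^T)[2][2] = Σ_j H[2][j]·H[2][j] = (1)² + (1)² + (-1)² + (1)² = 1 + 1 + 1 + 1 = 4.
(H·H^T)[2][0] = Σ_j H[2][j]·H[0][j] = (1)·(-1) + (1)·(-1) + (-1)·(-1) + (1)·(1) = -1 + -1 + 1 + 1 = 0.
So rows 2 and 0 are orthogonal; the diagonal entry equals n = 4.

(2,2) entry = 4; (2,0) entry = 0.


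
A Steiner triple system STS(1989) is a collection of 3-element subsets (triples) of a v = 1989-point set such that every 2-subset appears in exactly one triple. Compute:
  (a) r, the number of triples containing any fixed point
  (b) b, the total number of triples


An STS(v) is a 2-(v, 3, 1) BIBD: block size k = 3, λ = 1.
Replication: r(k − 1) = λ(v − 1) ⇒ r·2 = 1989 − 1 = 1988 ⇒ r = 994.
Block count: b = v(v − 1)/6 = 1989·1988/6 = 3954132/6 = 659022.
(Check via bk = vr: 659022·3 = 1977066 = 1989·994 = 1977066 ✓.)

r = 994, b = 659022.


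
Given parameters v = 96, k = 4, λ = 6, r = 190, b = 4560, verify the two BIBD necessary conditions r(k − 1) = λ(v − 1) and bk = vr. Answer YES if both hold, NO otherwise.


Condition (i): r(k − 1) = 190·3 = 570; λ(v − 1) = 6·95 = 570. Match? YES.
Condition (ii): bk = 4560·4 = 18240; vr = 96·190 = 18240. Match? YES.
Both conditions hold? YES.

YES


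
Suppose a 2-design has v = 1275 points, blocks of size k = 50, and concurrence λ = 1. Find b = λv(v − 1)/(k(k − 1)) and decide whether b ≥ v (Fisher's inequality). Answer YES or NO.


b = λv(v − 1)/(k(k − 1)) = 1·1275·1274/(50·49) = 1624350/2450 = 663.
Compare with v = 1275: b < v, so Fisher's inequality fails.

NO


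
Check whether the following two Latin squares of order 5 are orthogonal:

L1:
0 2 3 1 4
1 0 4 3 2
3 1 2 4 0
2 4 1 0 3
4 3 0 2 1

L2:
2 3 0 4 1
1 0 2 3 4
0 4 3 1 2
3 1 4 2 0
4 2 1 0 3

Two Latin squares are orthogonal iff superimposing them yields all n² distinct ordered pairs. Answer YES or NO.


Form the n² = 25 superimposed pairs (L1[i][j], L2[i][j]), row by row (rows and columns indexed from 0):
row 0: (0,2) (2,3) (3,0) (1,4) (4,1)
row 1: (1,1) (0,0) (4,2) (3,3) (2,4)
row 2: (3,0) (1,4) (2,3) (4,1) (0,2)
row 3: (2,3) (4,1) (1,4) (0,2) (3,0)
row 4: (4,4) (3,2) (0,1) (2,0) (1,3)
Orthogonality requires all 25 pairs distinct.
But the pair (3,0) repeats: cell (0,2) has L1 = 3, L2 = 0, and cell (2,0) has L1 = 3, L2 = 0.
A repeated pair means some other pair never occurs (only 15 distinct pairs out of 25), so the squares are not orthogonal.
Conclusion: NO.

NO


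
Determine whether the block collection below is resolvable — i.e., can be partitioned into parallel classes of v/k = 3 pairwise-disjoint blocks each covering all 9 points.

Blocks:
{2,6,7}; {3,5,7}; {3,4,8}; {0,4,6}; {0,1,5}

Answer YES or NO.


v = 9, block size k = 3, number of blocks = 5.
For resolvability, blocks must partition into parallel classes of size v/k = 3.
Total blocks must therefore be a multiple of 3: 5 = 3·1 + 2 ⇒ not divisible ✗.
Resolvable? NO.

NO


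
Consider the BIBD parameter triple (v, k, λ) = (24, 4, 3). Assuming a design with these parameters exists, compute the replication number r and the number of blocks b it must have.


Any 2-(v, k, λ) BIBD satisfies two necessary conditions:
  (i)  Each point sits in r blocks, and counting incidences through any fixed point gives r(k − 1) = λ(v − 1), so r = λ(v − 1)/(k − 1).
  (ii) Total incidences bk = vr, so b = vr/k.
Step 1: r = λ(v − 1)/(k − 1) = 3·(24 − 1)/(4 − 1) = 3·23/3 = 69/3 = 23.
Step 2: b = vr/k = 24·23/4 = 552/4 = 138.
Check integrality: r = 23 ∈ Z ✓, b = 138 ∈ Z ✓.
(These identities are necessary conditions: they determine r and b for any design with these parameters, but do not by themselves prove that one exists.)

r = 23, b = 138.


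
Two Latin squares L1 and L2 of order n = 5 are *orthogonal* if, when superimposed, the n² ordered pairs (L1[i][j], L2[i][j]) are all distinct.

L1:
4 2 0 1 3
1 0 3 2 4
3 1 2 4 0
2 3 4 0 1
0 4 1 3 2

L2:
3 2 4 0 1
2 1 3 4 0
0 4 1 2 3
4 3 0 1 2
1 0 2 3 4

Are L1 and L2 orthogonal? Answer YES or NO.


Form the n² = 25 superimposed pairs (L1[i][j], L2[i][j]), row by row (rows and columns indexed from 0):
row 0: (4,3) (2,2) (0,4) (1,0) (3,1)
row 1: (1,2) (0,1) (3,3) (2,4) (4,0)
row 2: (3,0) (1,4) (2,1) (4,2) (0,3)
row 3: (2,4) (3,3) (4,0) (0,1) (1,2)
row 4: (0,1) (4,0) (1,2) (3,3) (2,4)
Orthogonality requires all 25 pairs distinct.
But the pair (2,4) repeats: cell (1,3) has L1 = 2, L2 = 4, and cell (3,0) has L1 = 2, L2 = 4.
A repeated pair means some other pair never occurs (only 15 distinct pairs out of 25), so the squares are not orthogonal.
Conclusion: NO.

NO


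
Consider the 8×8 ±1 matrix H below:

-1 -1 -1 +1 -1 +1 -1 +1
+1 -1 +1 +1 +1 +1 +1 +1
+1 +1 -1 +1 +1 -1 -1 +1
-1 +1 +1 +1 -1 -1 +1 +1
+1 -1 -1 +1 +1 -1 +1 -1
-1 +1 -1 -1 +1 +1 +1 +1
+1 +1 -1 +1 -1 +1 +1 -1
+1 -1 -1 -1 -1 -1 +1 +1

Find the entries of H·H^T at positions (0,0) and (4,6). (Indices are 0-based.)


Row 0 of H: [-1, -1, -1, 1, -1, 1, -1, 1].
Row 4 of H: [1, -1, -1, 1, 1, -1, 1, -1].
Row 6 of H: [1, 1, -1, 1, -1, 1, 1, -1].
(H·H^T)[0][0] = Σ_j H[0][j]·H[0][j] = (-1)² + (-1)² + (-1)² + (1)² + (-1)² + (1)² + (-1)² + (1)² = 1 + 1 + 1 + 1 + 1 + 1 + 1 + 1 = 8.
(H·H^T)[4][6] = Σ_j H[4][j]·H[6][j] = (1)·(1) + (-1)·(1) + (-1)·(-1) + (1)·(1) + (1)·(-1) + (-1)·(1) + (1)·(1) + (-1)·(-1) = 1 + -1 + 1 + 1 + -1 + -1 + 1 + 1 = 2.
Rows 4 and 6 are not orthogonal (dot product = 2 ≠ 0), so H is not a Hadamard matrix.

(0,0) entry = 8; (4,6) entry = 2.


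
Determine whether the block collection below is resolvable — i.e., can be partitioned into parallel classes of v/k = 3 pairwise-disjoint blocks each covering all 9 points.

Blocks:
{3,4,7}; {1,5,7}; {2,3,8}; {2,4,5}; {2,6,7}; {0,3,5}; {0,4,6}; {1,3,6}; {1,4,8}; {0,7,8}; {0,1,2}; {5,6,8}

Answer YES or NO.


v = 9, block size k = 3, number of blocks = 12.
For resolvability, blocks must partition into parallel classes of size v/k = 3.
Total blocks must therefore be a multiple of 3: 12 = 3·4 + 0 ⇒ divisible ✓.
Greedy packing gives 4 candidate class(es). Each should be a full parallel class (size 3, covers all 9 points).
  Class 1 (3 blocks): {3,4,7}; {0,1,2}; {5,6,8}. Points covered: [0, 1, 2, 3, 4, 5, 6, 7, 8].
  Class 2 (3 blocks): {1,5,7}; {2,3,8}; {0,4,6}. Points covered: [0, 1, 2, 3, 4, 5, 6, 7, 8].
  Class 3 (3 blocks): {2,4,5}; {1,3,6}; {0,7,8}. Points covered: [0, 1, 2, 3, 4, 5, 6, 7, 8].
  Class 4 (3 blocks): {2,6,7}; {0,3,5}; {1,4,8}. Points covered: [0, 1, 2, 3, 4, 5, 6, 7, 8].
All classes full (size 3)? YES. All classes cover every point? YES.
Resolvable? YES.

YES


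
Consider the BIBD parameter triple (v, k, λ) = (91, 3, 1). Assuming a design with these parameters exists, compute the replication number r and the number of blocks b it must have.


Any 2-(v, k, λ) BIBD satisfies two necessary conditions:
  (i)  Each point sits in r blocks, and counting incidences through any fixed point gives r(k − 1) = λ(v − 1), so r = λ(v − 1)/(k − 1).
  (ii) Total incidences bk = vr, so b = vr/k.
Step 1: r = λ(v − 1)/(k − 1) = 1·(91 − 1)/(3 − 1) = 1·90/2 = 90/2 = 45.
Step 2: b = vr/k = 91·45/3 = 4095/3 = 1365.
Check integrality: r = 45 ∈ Z ✓, b = 1365 ∈ Z ✓.
(These identities are necessary conditions: they determine r and b for any design with these parameters, but do not by themselves prove that one exists.)

r = 45, b = 1365.


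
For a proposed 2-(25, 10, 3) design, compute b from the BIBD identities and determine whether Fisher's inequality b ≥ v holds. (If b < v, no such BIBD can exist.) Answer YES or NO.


r = λ(v − 1)/(k − 1) = 3·24/9 = 8.
b = vr/k = 25·8/10 = 20.
Fisher's inequality: b ≥ v ⇔ 20 ≥ 25? NO.

NO


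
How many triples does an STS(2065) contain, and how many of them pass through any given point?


An STS(v) is a 2-(v, 3, 1) BIBD: block size k = 3, λ = 1.
Replication: r(k − 1) = λ(v − 1) ⇒ r·2 = 2065 − 1 = 2064 ⇒ r = 1032.
Block count: b = v(v − 1)/6 = 2065·2064/6 = 4262160/6 = 710360.
(Check via bk = vr: 710360·3 = 2131080 = 2065·1032 = 2131080 ✓.)

r = 1032, b = 710360.


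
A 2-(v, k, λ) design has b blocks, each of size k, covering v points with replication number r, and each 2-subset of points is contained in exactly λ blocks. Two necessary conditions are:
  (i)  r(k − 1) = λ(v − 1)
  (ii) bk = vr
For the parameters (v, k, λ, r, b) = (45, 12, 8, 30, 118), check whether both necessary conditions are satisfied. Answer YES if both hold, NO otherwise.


Condition (i): r(k − 1) = 30·11 = 330; λ(v − 1) = 8·44 = 352. Match? NO.
Condition (ii): bk = 118·12 = 1416; vr = 45·30 = 1350. Match? NO.
Both conditions hold? NO.

NO


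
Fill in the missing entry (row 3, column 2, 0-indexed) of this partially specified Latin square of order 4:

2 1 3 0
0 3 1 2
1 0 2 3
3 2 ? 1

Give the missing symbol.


Row 3 contains symbols [1, 2, 3] — missing [0].
Column 2 contains symbols [1, 2, 3] — missing [0].
The missing symbol must appear in both missing sets; intersection = [0].
Therefore the hidden value is 0.

Missing value = 0.


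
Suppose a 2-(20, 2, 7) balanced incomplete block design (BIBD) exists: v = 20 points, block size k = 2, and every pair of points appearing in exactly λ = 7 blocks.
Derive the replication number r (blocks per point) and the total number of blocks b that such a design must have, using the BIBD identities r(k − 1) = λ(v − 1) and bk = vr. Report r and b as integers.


Any 2-(v, k, λ) BIBD satisfies two necessary conditions:
  (i)  Each point sits in r blocks, and counting incidences through any fixed point gives r(k − 1) = λ(v − 1), so r = λ(v − 1)/(k − 1).
  (ii) Total incidences bk = vr, so b = vr/k.
Step 1: r = λ(v − 1)/(k − 1) = 7·(20 − 1)/(2 − 1) = 7·19/1 = 133/1 = 133.
Step 2: b = vr/k = 20·133/2 = 2660/2 = 1330.
Check integrality: r = 133 ∈ Z ✓, b = 1330 ∈ Z ✓.
(These identities are necessary conditions: they determine r and b for any design with these parameters, but do not by themselves prove that one exists.)

r = 133, b = 1330.


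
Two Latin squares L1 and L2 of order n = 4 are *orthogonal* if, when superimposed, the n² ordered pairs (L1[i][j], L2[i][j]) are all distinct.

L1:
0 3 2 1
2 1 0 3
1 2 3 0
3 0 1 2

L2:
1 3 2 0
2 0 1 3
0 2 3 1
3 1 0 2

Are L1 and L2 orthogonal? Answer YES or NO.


Form the n² = 16 superimposed pairs (L1[i][j], L2[i][j]), row by row (rows and columns indexed from 0):
row 0: (0,1) (3,3) (2,2) (1,0)
row 1: (2,2) (1,0) (0,1) (3,3)
row 2: (1,0) (2,2) (3,3) (0,1)
row 3: (3,3) (0,1) (1,0) (2,2)
Orthogonality requires all 16 pairs distinct.
But the pair (2,2) repeats: cell (0,2) has L1 = 2, L2 = 2, and cell (1,0) has L1 = 2, L2 = 2.
A repeated pair means some other pair never occurs (only 4 distinct pairs out of 16), so the squares are not orthogonal.
Conclusion: NO.

NO


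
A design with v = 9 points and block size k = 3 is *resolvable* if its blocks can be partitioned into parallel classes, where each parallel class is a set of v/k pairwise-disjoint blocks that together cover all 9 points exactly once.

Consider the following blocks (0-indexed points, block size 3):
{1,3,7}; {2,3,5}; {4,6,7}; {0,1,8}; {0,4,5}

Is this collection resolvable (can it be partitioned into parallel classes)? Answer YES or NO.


v = 9, block size k = 3, number of blocks = 5.
For resolvability, blocks must partition into parallel classes of size v/k = 3.
Total blocks must therefore be a multiple of 3: 5 = 3·1 + 2 ⇒ not divisible ✗.
Resolvable? NO.

NO


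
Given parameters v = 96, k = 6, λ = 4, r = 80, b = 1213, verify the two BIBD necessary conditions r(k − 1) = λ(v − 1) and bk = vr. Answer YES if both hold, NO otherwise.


Condition (i): r(k − 1) = 80·5 = 400; λ(v − 1) = 4·95 = 380. Match? NO.
Condition (ii): bk = 1213·6 = 7278; vr = 96·80 = 7680. Match? NO.
Both conditions hold? NO.

NO


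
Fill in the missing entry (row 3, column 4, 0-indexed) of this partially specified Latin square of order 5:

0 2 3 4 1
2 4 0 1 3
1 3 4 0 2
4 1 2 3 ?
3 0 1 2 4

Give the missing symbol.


Row 3 contains symbols [1, 2, 3, 4] — missing [0].
Column 4 contains symbols [1, 2, 3, 4] — missing [0].
The missing symbol must appear in both missing sets; intersection = [0].
Therefore the hidden value is 0.

Missing value = 0.


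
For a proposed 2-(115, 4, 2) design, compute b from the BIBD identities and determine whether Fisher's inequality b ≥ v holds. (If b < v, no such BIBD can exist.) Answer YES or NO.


b = λv(v − 1)/(k(k − 1)) = 2·115·114/(4·3) = 26220/12 = 2185.
Compare with v = 115: b ≥ v, so Fisher's inequality holds.

YES


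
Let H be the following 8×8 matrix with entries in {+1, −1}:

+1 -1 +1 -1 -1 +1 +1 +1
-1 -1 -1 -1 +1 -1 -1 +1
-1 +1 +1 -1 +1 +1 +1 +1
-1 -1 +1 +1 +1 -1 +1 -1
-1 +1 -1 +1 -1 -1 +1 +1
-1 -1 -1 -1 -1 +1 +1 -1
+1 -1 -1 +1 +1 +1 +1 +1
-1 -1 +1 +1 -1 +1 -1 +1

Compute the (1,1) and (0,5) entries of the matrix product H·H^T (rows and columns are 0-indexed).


Row 0 of H: [1, -1, 1, -1, -1, 1, 1, 1].
Row 1 of H: [-1, -1, -1, -1, 1, -1, -1, 1].
Row 5 of H: [-1, -1, -1, -1, -1, 1, 1, -1].
(H·H^T)[1][1] = Σ_j H[1][j]·H[1][j] = (-1)² + (-1)² + (-1)² + (-1)² + (1)² + (-1)² + (-1)² + (1)² = 1 + 1 + 1 + 1 + 1 + 1 + 1 + 1 = 8.
(H·H^T)[0][5] = Σ_j H[0][j]·H[5][j] = (1)·(-1) + (-1)·(-1) + (1)·(-1) + (-1)·(-1) + (-1)·(-1) + (1)·(1) + (1)·(1) + (1)·(-1) = -1 + 1 + -1 + 1 + 1 + 1 + 1 + -1 = 2.
Rows 0 and 5 are not orthogonal (dot product = 2 ≠ 0), so H is not a Hadamard matrix.

(1,1) entry = 8; (0,5) entry = 2.


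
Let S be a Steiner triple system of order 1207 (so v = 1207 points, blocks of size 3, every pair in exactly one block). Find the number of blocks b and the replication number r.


An STS(v) is a 2-(v, 3, 1) BIBD: block size k = 3, λ = 1.
Replication: r(k − 1) = λ(v − 1) ⇒ r·2 = 1207 − 1 = 1206 ⇒ r = 603.
Block count: bk = vr ⇒ b·3 = 1207·603 = 727821 ⇒ b = 242607.

r = 603, b = 242607.


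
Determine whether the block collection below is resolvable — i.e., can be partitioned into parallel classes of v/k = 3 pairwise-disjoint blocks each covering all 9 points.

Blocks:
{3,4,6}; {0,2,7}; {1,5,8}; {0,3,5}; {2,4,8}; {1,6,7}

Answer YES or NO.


v = 9, block size k = 3, number of blocks = 6.
For resolvability, blocks must partition into parallel classes of size v/k = 3.
Total blocks must therefore be a multiple of 3: 6 = 3·2 + 0 ⇒ divisible ✓.
Greedy packing gives 2 candidate class(es). Each should be a full parallel class (size 3, covers all 9 points).
  Class 1 (3 blocks): {3,4,6}; {0,2,7}; {1,5,8}. Points covered: [0, 1, 2, 3, 4, 5, 6, 7, 8].
  Class 2 (3 blocks): {0,3,5}; {2,4,8}; {1,6,7}. Points covered: [0, 1, 2, 3, 4, 5, 6, 7, 8].
All classes full (size 3)? YES. All classes cover every point? YES.
Resolvable? YES.

YES
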